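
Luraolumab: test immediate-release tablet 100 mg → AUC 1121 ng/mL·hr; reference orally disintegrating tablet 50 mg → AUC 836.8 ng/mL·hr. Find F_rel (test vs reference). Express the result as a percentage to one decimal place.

F_rel = 67.0%

F_rel = (AUC_test/D_test) / (AUC_ref/D_ref)
      = (1121/100) / (836.8/50)
      = 11.21 / 16.736 = 0.6698 = 66.98%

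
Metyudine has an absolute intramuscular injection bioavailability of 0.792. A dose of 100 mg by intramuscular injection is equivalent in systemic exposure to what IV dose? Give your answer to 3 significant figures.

Systemic exposure from an extravascular dose = F × D_ev, so the equivalent IV dose is F × D_ev.
D_iv = F × D_ev = 0.792 × 100 = 79.2 mg

D_iv = 79.2 mg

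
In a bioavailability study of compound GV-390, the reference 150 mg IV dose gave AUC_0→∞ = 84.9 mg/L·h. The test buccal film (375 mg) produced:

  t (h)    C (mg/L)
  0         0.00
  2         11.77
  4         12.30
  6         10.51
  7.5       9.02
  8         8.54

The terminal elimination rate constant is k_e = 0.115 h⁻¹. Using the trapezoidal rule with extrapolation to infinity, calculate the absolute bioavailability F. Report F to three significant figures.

F = 0.716

Trapezoidal AUC_0→8 (buccal film):
  [0→2]: (0.00+11.77)/2 × 2 = 11.77
  [2→4]: (11.77+12.30)/2 × 2 = 24.07
  [4→6]: (12.30+10.51)/2 × 2 = 22.81
  [6→7.5]: (10.51+9.02)/2 × 1.5 = 14.6475
  [7.5→8]: (9.02+8.54)/2 × 0.5 = 4.39
  Sum = 77.6875 mg/L·h
Tail: C_last/k_e = 8.54/0.115 = 74.261
AUC_0→∞ (buccal film) = 77.6875 + 74.261 = 151.9485 mg/L·h
F = (AUC_ev/D_ev)/(AUC_iv/D_iv) = (151.9485/375)/(84.9/150) = 0.405196/0.566 = 0.7159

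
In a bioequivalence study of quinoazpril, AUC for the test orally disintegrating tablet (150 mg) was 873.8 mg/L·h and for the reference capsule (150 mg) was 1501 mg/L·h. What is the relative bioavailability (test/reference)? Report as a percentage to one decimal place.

F_rel = (AUC_test/D_test) / (AUC_ref/D_ref)
      = (873.8/150) / (1501/150)
      = 5.82533 / 10.0067 = 0.5821 = 58.21%

F_rel = 58.2%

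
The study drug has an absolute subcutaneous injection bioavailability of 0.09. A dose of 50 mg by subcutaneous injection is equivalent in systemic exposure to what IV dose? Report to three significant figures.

D_iv = 4.50 mg

Systemic exposure from an extravascular dose = F × D_ev, so the equivalent IV dose is F × D_ev.
D_iv = F × D_ev = 0.09 × 50 = 4.5 mg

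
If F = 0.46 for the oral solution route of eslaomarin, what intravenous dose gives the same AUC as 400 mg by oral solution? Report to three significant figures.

D_iv = 184 mg

Systemic exposure from an extravascular dose = F × D_ev, so the equivalent IV dose is F × D_ev.
D_iv = F × D_ev = 0.46 × 400 = 184 mg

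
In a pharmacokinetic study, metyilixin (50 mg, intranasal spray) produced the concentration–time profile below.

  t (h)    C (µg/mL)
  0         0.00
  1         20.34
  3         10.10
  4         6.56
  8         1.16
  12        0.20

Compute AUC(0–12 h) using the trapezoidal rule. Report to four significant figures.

AUC = 67.10 µg/mL·h

Trapezoidal AUC_0→12:
  [0→1]: (0.00+20.34)/2 × 1 = 10.17
  [1→3]: (20.34+10.10)/2 × 2 = 30.44
  [3→4]: (10.10+6.56)/2 × 1 = 8.33
  [4→8]: (6.56+1.16)/2 × 4 = 15.44
  [8→12]: (1.16+0.20)/2 × 4 = 2.72
  Sum = 67.1 µg/mL·h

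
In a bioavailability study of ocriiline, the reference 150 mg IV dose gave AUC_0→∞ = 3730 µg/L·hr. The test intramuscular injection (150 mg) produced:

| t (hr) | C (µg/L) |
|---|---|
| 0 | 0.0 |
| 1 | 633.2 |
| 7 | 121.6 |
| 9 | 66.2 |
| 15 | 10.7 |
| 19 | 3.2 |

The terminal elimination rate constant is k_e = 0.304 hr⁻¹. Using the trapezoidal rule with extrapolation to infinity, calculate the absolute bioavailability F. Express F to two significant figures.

Trapezoidal AUC_0→19 (intramuscular injection):
  [0→1]: (0.0+633.2)/2 × 1 = 316.6
  [1→7]: (633.2+121.6)/2 × 6 = 2264.4
  [7→9]: (121.6+66.2)/2 × 2 = 187.8
  [9→15]: (66.2+10.7)/2 × 6 = 230.7
  [15→19]: (10.7+3.2)/2 × 4 = 27.8
  Sum = 3027.3 µg/L·hr
Tail: C_last/k_e = 3.2/0.304 = 10.526
AUC_0→∞ (intramuscular injection) = 3027.3 + 10.526 = 3037.826 µg/L·hr
F = (AUC_ev/D_ev)/(AUC_iv/D_iv) = (3037.826/150)/(3730/150) = 20.2522/24.8667 = 0.8144

F = 0.81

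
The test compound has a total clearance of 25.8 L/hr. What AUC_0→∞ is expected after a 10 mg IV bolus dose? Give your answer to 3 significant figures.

AUC_0→∞ = Dose_iv / CL
        = 10 / 25.8 = 0.387597 mg/L·hr

AUC = 0.388 mg/L·hr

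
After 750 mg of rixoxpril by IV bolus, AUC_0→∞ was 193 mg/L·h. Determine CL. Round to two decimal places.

CL = 3.89 L/h

CL = Dose_iv / AUC_0→∞
   = 750 / 193 = 3.88601 L/h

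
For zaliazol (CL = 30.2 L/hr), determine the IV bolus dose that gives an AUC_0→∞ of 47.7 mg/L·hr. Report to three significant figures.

Dose = 1440 mg

Dose_iv = CL × AUC_0→∞
     = 30.2 × 47.7 = 1440.54 mg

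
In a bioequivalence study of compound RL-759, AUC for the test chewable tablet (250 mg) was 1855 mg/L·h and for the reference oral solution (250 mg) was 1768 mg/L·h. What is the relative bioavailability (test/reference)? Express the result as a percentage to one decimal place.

F_rel = (AUC_test/D_test) / (AUC_ref/D_ref)
      = (1855/250) / (1768/250)
      = 7.42 / 7.072 = 1.0492 = 104.92%

F_rel = 104.9%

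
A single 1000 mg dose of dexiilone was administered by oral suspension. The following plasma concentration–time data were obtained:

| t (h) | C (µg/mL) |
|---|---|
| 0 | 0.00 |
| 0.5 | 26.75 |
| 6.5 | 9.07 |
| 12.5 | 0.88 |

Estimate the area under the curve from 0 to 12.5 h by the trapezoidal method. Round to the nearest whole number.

Trapezoidal AUC_0→12.5:
  [0→0.5]: (0.00+26.75)/2 × 0.5 = 6.6875
  [0.5→6.5]: (26.75+9.07)/2 × 6 = 107.46
  [6.5→12.5]: (9.07+0.88)/2 × 6 = 29.85
  Sum = 143.9975 µg/mL·h

AUC = 144 µg/mL·h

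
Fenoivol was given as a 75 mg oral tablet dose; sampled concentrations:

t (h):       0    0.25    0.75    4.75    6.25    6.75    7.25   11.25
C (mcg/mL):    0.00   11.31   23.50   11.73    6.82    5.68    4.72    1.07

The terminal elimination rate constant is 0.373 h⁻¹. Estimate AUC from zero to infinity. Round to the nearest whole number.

AUC = 115 mcg/mL·h

Trapezoidal AUC_0→11.25:
  [0→0.25]: (0.00+11.31)/2 × 0.25 = 1.41375
  [0.25→0.75]: (11.31+23.50)/2 × 0.5 = 8.7025
  [0.75→4.75]: (23.50+11.73)/2 × 4 = 70.46
  [4.75→6.25]: (11.73+6.82)/2 × 1.5 = 13.9125
  [6.25→6.75]: (6.82+5.68)/2 × 0.5 = 3.125
  [6.75→7.25]: (5.68+4.72)/2 × 0.5 = 2.6
  [7.25→11.25]: (4.72+1.07)/2 × 4 = 11.58
  Sum = 111.79375 mcg/mL·h
Extrapolated tail: C_last / k_e = 1.07 / 0.373 = 2.869
AUC_0→∞ = 111.79375 + 2.869 = 114.66275 mcg/mL·h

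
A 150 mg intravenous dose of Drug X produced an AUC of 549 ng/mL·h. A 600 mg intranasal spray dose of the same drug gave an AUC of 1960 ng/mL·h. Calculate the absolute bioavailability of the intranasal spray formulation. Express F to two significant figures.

F = (AUC_ev / D_ev) / (AUC_iv / D_iv)
  = (1960/600) / (549/150)
  = 3.26667 / 3.66 = 0.8925

F = 0.89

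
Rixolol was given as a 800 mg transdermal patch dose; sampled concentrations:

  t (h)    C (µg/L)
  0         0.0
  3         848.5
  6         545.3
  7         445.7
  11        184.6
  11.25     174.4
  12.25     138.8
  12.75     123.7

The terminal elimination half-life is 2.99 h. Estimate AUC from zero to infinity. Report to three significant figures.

Trapezoidal AUC_0→12.75:
  [0→3]: (0.0+848.5)/2 × 3 = 1272.75
  [3→6]: (848.5+545.3)/2 × 3 = 2090.7
  [6→7]: (545.3+445.7)/2 × 1 = 495.5
  [7→11]: (445.7+184.6)/2 × 4 = 1260.6
  [11→11.25]: (184.6+174.4)/2 × 0.25 = 44.875
  [11.25→12.25]: (174.4+138.8)/2 × 1 = 156.6
  [12.25→12.75]: (138.8+123.7)/2 × 0.5 = 65.625
  Sum = 5386.65 µg/L·h
k_e = ln2 / t½ = 0.693147 / 2.99 = 0.2318 h^-1
Extrapolated tail: C_last / k_e = 123.7 / 0.2318 = 533.650
AUC_0→∞ = 5386.65 + 533.650 = 5920.3 µg/L·h

AUC = 5920 µg/L·h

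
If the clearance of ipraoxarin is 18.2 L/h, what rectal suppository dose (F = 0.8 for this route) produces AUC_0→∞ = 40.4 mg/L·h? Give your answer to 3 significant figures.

Dose = 919 mg

Dose = CL × AUC_0→∞ / F
     = 18.2 × 40.4 / 0.8 = 919.1 mg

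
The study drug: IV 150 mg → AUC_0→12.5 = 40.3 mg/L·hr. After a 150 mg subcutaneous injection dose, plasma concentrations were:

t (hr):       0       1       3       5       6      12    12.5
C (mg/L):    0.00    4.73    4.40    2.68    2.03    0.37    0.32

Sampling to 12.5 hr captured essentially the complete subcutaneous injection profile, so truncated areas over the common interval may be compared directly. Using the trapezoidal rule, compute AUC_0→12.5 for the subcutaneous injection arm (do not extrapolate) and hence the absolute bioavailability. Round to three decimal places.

Trapezoidal AUC_0→12.5 (subcutaneous injection):
  [0→1]: (0.00+4.73)/2 × 1 = 2.365
  [1→3]: (4.73+4.40)/2 × 2 = 9.13
  [3→5]: (4.40+2.68)/2 × 2 = 7.08
  [5→6]: (2.68+2.03)/2 × 1 = 2.355
  [6→12]: (2.03+0.37)/2 × 6 = 7.2
  [12→12.5]: (0.37+0.32)/2 × 0.5 = 0.1725
  Sum = 28.3025 mg/L·hr
F = (AUC_ev/D_ev)/(AUC_iv/D_iv) = (28.3025/150)/(40.3/150) = 0.188683/0.268667 = 0.7023

F = 0.702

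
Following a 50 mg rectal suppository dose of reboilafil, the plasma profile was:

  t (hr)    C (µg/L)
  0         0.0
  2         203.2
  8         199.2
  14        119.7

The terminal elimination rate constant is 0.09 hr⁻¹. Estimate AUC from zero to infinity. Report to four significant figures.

AUC = 3697 µg/L·hr

Trapezoidal AUC_0→14:
  [0→2]: (0.0+203.2)/2 × 2 = 203.2
  [2→8]: (203.2+199.2)/2 × 6 = 1207.2
  [8→14]: (199.2+119.7)/2 × 6 = 956.7
  Sum = 2367.1 µg/L·hr
Extrapolated tail: C_last / k_e = 119.7 / 0.09 = 1330.000
AUC_0→∞ = 2367.1 + 1330.000 = 3697.1 µg/L·hr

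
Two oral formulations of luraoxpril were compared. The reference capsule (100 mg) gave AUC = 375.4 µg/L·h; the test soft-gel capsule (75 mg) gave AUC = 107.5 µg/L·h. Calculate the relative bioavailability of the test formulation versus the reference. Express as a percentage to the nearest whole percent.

F_rel = 38%

F_rel = (AUC_test/D_test) / (AUC_ref/D_ref)
      = (107.5/75) / (375.4/100)
      = 1.43333 / 3.754 = 0.3818 = 38.18%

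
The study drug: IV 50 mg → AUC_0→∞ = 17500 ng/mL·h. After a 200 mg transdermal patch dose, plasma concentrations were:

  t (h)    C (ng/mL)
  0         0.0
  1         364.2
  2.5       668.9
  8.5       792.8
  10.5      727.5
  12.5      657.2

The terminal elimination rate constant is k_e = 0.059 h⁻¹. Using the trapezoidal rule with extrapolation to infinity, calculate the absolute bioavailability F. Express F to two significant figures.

Trapezoidal AUC_0→12.5 (transdermal patch):
  [0→1]: (0.0+364.2)/2 × 1 = 182.1
  [1→2.5]: (364.2+668.9)/2 × 1.5 = 774.825
  [2.5→8.5]: (668.9+792.8)/2 × 6 = 4385.1
  [8.5→10.5]: (792.8+727.5)/2 × 2 = 1520.3
  [10.5→12.5]: (727.5+657.2)/2 × 2 = 1384.7
  Sum = 8247.025 ng/mL·h
Tail: C_last/k_e = 657.2/0.059 = 11138.983
AUC_0→∞ (transdermal patch) = 8247.025 + 11138.983 = 19386.008 ng/mL·h
F = (AUC_ev/D_ev)/(AUC_iv/D_iv) = (19386.008/200)/(17500/50) = 96.93004/350 = 0.2769

F = 0.28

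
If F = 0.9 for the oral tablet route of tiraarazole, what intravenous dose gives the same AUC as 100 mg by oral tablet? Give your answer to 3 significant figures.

Systemic exposure from an extravascular dose = F × D_ev, so the equivalent IV dose is F × D_ev.
D_iv = F × D_ev = 0.9 × 100 = 90 mg

D_iv = 90.0 mg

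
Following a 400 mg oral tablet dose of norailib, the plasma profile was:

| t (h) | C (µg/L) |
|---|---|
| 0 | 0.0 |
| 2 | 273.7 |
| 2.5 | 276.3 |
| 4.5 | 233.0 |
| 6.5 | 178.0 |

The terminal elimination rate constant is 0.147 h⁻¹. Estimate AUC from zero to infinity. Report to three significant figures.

AUC = 2540 µg/L·h

Trapezoidal AUC_0→6.5:
  [0→2]: (0.0+273.7)/2 × 2 = 273.7
  [2→2.5]: (273.7+276.3)/2 × 0.5 = 137.5
  [2.5→4.5]: (276.3+233.0)/2 × 2 = 509.3
  [4.5→6.5]: (233.0+178.0)/2 × 2 = 411.0
  Sum = 1331.5 µg/L·h
Extrapolated tail: C_last / k_e = 178.0 / 0.147 = 1210.884
AUC_0→∞ = 1331.5 + 1210.884 = 2542.384 µg/L·h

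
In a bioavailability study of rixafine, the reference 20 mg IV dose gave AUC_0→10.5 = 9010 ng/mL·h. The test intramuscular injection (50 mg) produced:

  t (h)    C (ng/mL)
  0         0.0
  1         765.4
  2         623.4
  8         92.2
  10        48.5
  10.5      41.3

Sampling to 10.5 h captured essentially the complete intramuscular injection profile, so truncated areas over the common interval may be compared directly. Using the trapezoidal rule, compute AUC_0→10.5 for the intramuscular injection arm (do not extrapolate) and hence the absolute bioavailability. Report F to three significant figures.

Trapezoidal AUC_0→10.5 (intramuscular injection):
  [0→1]: (0.0+765.4)/2 × 1 = 382.7
  [1→2]: (765.4+623.4)/2 × 1 = 694.4
  [2→8]: (623.4+92.2)/2 × 6 = 2146.8
  [8→10]: (92.2+48.5)/2 × 2 = 140.7
  [10→10.5]: (48.5+41.3)/2 × 0.5 = 22.45
  Sum = 3387.05 ng/mL·h
F = (AUC_ev/D_ev)/(AUC_iv/D_iv) = (3387.05/50)/(9010/20) = 67.741/450.5 = 0.1504

F = 0.150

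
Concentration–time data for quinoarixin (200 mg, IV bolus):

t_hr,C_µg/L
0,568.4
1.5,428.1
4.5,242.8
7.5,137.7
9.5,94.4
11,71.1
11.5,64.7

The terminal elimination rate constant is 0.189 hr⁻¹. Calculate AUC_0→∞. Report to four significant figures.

AUC = 3057 µg/L·hr

Trapezoidal AUC_0→11.5:
  [0→1.5]: (568.4+428.1)/2 × 1.5 = 747.375
  [1.5→4.5]: (428.1+242.8)/2 × 3 = 1006.35
  [4.5→7.5]: (242.8+137.7)/2 × 3 = 570.75
  [7.5→9.5]: (137.7+94.4)/2 × 2 = 232.1
  [9.5→11]: (94.4+71.1)/2 × 1.5 = 124.125
  [11→11.5]: (71.1+64.7)/2 × 0.5 = 33.95
  Sum = 2714.65 µg/L·hr
Extrapolated tail: C_last / k_e = 64.7 / 0.189 = 342.328
AUC_0→∞ = 2714.65 + 342.328 = 3056.978 µg/L·hr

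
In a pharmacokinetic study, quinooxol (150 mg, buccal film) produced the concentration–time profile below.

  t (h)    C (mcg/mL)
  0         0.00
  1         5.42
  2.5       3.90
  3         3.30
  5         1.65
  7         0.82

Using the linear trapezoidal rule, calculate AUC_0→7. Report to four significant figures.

AUC = 18.92 mcg/mL·h

Trapezoidal AUC_0→7:
  [0→1]: (0.00+5.42)/2 × 1 = 2.71
  [1→2.5]: (5.42+3.90)/2 × 1.5 = 6.99
  [2.5→3]: (3.90+3.30)/2 × 0.5 = 1.8
  [3→5]: (3.30+1.65)/2 × 2 = 4.95
  [5→7]: (1.65+0.82)/2 × 2 = 2.47
  Sum = 18.92 mcg/mL·h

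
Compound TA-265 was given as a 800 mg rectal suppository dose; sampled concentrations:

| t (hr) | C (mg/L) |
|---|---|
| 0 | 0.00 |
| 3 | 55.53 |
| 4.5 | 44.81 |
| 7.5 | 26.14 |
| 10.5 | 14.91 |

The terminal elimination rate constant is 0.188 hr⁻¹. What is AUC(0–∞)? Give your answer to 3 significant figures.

AUC = 406 mg/L·hr

Trapezoidal AUC_0→10.5:
  [0→3]: (0.00+55.53)/2 × 3 = 83.295
  [3→4.5]: (55.53+44.81)/2 × 1.5 = 75.255
  [4.5→7.5]: (44.81+26.14)/2 × 3 = 106.425
  [7.5→10.5]: (26.14+14.91)/2 × 3 = 61.575
  Sum = 326.55 mg/L·hr
Extrapolated tail: C_last / k_e = 14.91 / 0.188 = 79.309
AUC_0→∞ = 326.55 + 79.309 = 405.859 mg/L·hr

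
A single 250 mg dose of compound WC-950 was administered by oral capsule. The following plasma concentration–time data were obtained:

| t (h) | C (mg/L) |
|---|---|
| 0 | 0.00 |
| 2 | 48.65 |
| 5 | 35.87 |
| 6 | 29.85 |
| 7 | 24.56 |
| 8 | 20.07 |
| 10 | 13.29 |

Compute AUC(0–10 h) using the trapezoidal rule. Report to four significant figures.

Trapezoidal AUC_0→10:
  [0→2]: (0.00+48.65)/2 × 2 = 48.65
  [2→5]: (48.65+35.87)/2 × 3 = 126.78
  [5→6]: (35.87+29.85)/2 × 1 = 32.86
  [6→7]: (29.85+24.56)/2 × 1 = 27.205
  [7→8]: (24.56+20.07)/2 × 1 = 22.315
  [8→10]: (20.07+13.29)/2 × 2 = 33.36
  Sum = 291.17 mg/L·h

AUC = 291.2 mg/L·h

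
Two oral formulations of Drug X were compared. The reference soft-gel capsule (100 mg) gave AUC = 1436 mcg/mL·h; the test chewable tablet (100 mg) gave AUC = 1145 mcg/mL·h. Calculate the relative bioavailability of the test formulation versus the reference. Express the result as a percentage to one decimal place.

F_rel = 79.7%

F_rel = (AUC_test/D_test) / (AUC_ref/D_ref)
      = (1145/100) / (1436/100)
      = 11.45 / 14.36 = 0.7974 = 79.74%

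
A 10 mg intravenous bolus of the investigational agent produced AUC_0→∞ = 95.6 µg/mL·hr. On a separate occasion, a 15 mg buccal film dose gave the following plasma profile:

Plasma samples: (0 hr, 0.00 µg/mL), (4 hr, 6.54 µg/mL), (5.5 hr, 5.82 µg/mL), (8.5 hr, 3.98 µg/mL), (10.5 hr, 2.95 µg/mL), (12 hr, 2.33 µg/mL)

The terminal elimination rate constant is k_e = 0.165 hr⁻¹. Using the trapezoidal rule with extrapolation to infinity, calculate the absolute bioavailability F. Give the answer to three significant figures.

F = 0.433

Trapezoidal AUC_0→12 (buccal film):
  [0→4]: (0.00+6.54)/2 × 4 = 13.08
  [4→5.5]: (6.54+5.82)/2 × 1.5 = 9.27
  [5.5→8.5]: (5.82+3.98)/2 × 3 = 14.7
  [8.5→10.5]: (3.98+2.95)/2 × 2 = 6.93
  [10.5→12]: (2.95+2.33)/2 × 1.5 = 3.96
  Sum = 47.94 µg/mL·hr
Tail: C_last/k_e = 2.33/0.165 = 14.121
AUC_0→∞ (buccal film) = 47.94 + 14.121 = 62.061 µg/mL·hr
F = (AUC_ev/D_ev)/(AUC_iv/D_iv) = (62.061/15)/(95.6/10) = 4.1374/9.56 = 0.4328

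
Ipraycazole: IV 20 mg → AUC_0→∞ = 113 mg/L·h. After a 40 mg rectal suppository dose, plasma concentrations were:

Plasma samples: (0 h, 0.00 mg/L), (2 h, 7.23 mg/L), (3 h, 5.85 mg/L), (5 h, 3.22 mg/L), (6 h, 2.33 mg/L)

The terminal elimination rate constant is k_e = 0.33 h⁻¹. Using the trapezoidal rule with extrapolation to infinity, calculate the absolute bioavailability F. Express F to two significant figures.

Trapezoidal AUC_0→6 (rectal suppository):
  [0→2]: (0.00+7.23)/2 × 2 = 7.23
  [2→3]: (7.23+5.85)/2 × 1 = 6.54
  [3→5]: (5.85+3.22)/2 × 2 = 9.07
  [5→6]: (3.22+2.33)/2 × 1 = 2.775
  Sum = 25.615 mg/L·h
Tail: C_last/k_e = 2.33/0.33 = 7.061
AUC_0→∞ (rectal suppository) = 25.615 + 7.061 = 32.676 mg/L·h
F = (AUC_ev/D_ev)/(AUC_iv/D_iv) = (32.676/40)/(113/20) = 0.8169/5.65 = 0.1446

F = 0.14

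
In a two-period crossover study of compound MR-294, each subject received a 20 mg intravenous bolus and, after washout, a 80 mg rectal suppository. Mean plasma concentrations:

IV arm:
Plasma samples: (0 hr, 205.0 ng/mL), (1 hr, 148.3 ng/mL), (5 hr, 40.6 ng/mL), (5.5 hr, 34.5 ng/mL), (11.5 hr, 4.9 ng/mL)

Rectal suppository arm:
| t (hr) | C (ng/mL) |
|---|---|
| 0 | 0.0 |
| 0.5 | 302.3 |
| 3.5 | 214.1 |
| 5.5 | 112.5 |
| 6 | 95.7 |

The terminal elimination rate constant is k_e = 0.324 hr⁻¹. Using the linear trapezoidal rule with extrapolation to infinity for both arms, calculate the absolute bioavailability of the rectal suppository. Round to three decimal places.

Trapezoidal AUC_0→11.5 (IV):
  [0→1]: (205.0+148.3)/2 × 1 = 176.65
  [1→5]: (148.3+40.6)/2 × 4 = 377.8
  [5→5.5]: (40.6+34.5)/2 × 0.5 = 18.775
  [5.5→11.5]: (34.5+4.9)/2 × 6 = 118.2
  Sum = 691.425 ng/mL·hr
IV tail: 4.9/0.324 = 15.123; AUC_iv,0→∞ = 691.425 + 15.123 = 706.548 ng/mL·hr
Trapezoidal AUC_0→6 (rectal suppository):
  [0→0.5]: (0.0+302.3)/2 × 0.5 = 75.575
  [0.5→3.5]: (302.3+214.1)/2 × 3 = 774.6
  [3.5→5.5]: (214.1+112.5)/2 × 2 = 326.6
  [5.5→6]: (112.5+95.7)/2 × 0.5 = 52.05
  Sum = 1228.825 ng/mL·hr
rectal suppository tail: 95.7/0.324 = 295.370; AUC_ev,0→∞ = 1228.825 + 295.370 = 1524.195 ng/mL·hr
F = (AUC_ev/D_ev)/(AUC_iv/D_iv) = (1524.195/80)/(706.548/20) = 19.0524/35.3274 = 0.5393

F = 0.539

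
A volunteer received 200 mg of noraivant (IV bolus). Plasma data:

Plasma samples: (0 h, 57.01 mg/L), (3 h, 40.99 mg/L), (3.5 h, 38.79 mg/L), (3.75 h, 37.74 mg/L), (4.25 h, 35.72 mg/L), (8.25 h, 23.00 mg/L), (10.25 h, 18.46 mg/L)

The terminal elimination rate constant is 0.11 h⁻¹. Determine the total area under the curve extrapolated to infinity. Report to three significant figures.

Trapezoidal AUC_0→10.25:
  [0→3]: (57.01+40.99)/2 × 3 = 147.0
  [3→3.5]: (40.99+38.79)/2 × 0.5 = 19.945
  [3.5→3.75]: (38.79+37.74)/2 × 0.25 = 9.56625
  [3.75→4.25]: (37.74+35.72)/2 × 0.5 = 18.365
  [4.25→8.25]: (35.72+23.00)/2 × 4 = 117.44
  [8.25→10.25]: (23.00+18.46)/2 × 2 = 41.46
  Sum = 353.77625 mg/L·h
Extrapolated tail: C_last / k_e = 18.46 / 0.11 = 167.818
AUC_0→∞ = 353.77625 + 167.818 = 521.59425 mg/L·h

AUC = 522 mg/L·h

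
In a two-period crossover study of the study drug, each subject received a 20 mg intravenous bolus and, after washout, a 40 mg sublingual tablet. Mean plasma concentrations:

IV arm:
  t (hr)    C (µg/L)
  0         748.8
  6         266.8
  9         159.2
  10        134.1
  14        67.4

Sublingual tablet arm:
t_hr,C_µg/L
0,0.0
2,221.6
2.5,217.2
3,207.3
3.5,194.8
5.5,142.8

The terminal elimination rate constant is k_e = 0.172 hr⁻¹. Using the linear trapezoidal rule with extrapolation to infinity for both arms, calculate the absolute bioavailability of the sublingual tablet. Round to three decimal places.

F = 0.184

Trapezoidal AUC_0→14 (IV):
  [0→6]: (748.8+266.8)/2 × 6 = 3046.8
  [6→9]: (266.8+159.2)/2 × 3 = 639.0
  [9→10]: (159.2+134.1)/2 × 1 = 146.65
  [10→14]: (134.1+67.4)/2 × 4 = 403.0
  Sum = 4235.45 µg/L·hr
IV tail: 67.4/0.172 = 391.860; AUC_iv,0→∞ = 4235.45 + 391.860 = 4627.31 µg/L·hr
Trapezoidal AUC_0→5.5 (sublingual tablet):
  [0→2]: (0.0+221.6)/2 × 2 = 221.6
  [2→2.5]: (221.6+217.2)/2 × 0.5 = 109.7
  [2.5→3]: (217.2+207.3)/2 × 0.5 = 106.125
  [3→3.5]: (207.3+194.8)/2 × 0.5 = 100.525
  [3.5→5.5]: (194.8+142.8)/2 × 2 = 337.6
  Sum = 875.55 µg/L·hr
sublingual tablet tail: 142.8/0.172 = 830.233; AUC_ev,0→∞ = 875.55 + 830.233 = 1705.783 µg/L·hr
F = (AUC_ev/D_ev)/(AUC_iv/D_iv) = (1705.783/40)/(4627.31/20) = 42.644575/231.3655 = 0.1843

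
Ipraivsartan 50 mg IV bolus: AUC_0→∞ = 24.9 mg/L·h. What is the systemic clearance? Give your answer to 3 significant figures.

CL = 2.01 L/h

CL = Dose_iv / AUC_0→∞
   = 50 / 24.9 = 2.00803 L/h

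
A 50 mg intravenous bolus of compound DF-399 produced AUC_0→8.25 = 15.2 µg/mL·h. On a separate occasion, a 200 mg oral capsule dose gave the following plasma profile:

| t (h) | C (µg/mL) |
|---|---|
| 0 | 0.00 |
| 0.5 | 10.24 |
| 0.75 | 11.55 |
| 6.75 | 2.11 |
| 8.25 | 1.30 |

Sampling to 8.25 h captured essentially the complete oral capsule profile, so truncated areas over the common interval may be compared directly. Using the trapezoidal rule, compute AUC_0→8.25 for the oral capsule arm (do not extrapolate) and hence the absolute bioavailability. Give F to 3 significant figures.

F = 0.803

Trapezoidal AUC_0→8.25 (oral capsule):
  [0→0.5]: (0.00+10.24)/2 × 0.5 = 2.56
  [0.5→0.75]: (10.24+11.55)/2 × 0.25 = 2.72375
  [0.75→6.75]: (11.55+2.11)/2 × 6 = 40.98
  [6.75→8.25]: (2.11+1.30)/2 × 1.5 = 2.5575
  Sum = 48.82125 µg/mL·h
F = (AUC_ev/D_ev)/(AUC_iv/D_iv) = (48.82125/200)/(15.2/50) = 0.24410625/0.304 = 0.8030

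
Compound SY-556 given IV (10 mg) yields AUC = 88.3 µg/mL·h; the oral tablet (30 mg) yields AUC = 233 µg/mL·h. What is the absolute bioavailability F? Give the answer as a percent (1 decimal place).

F = (AUC_ev / D_ev) / (AUC_iv / D_iv)
  = (233/30) / (88.3/10)
  = 7.76667 / 8.83 = 0.8796
  = 87.96%

F = 88.0%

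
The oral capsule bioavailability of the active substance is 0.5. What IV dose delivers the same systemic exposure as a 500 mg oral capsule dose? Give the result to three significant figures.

D_iv = 250 mg

Systemic exposure from an extravascular dose = F × D_ev, so the equivalent IV dose is F × D_ev.
D_iv = F × D_ev = 0.5 × 500 = 250 mg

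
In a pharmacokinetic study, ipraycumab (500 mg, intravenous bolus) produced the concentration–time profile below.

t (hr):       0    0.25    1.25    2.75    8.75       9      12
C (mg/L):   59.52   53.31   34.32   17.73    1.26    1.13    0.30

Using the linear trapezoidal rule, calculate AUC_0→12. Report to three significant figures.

Trapezoidal AUC_0→12:
  [0→0.25]: (59.52+53.31)/2 × 0.25 = 14.10375
  [0.25→1.25]: (53.31+34.32)/2 × 1 = 43.815
  [1.25→2.75]: (34.32+17.73)/2 × 1.5 = 39.0375
  [2.75→8.75]: (17.73+1.26)/2 × 6 = 56.97
  [8.75→9]: (1.26+1.13)/2 × 0.25 = 0.29875
  [9→12]: (1.13+0.30)/2 × 3 = 2.145
  Sum = 156.37 mg/L·hr

AUC = 156 mg/L·hr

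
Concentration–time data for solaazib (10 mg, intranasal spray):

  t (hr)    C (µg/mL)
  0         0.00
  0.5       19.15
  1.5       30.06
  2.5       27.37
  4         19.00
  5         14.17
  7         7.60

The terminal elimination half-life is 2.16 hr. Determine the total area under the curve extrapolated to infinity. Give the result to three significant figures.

Trapezoidal AUC_0→7:
  [0→0.5]: (0.00+19.15)/2 × 0.5 = 4.7875
  [0.5→1.5]: (19.15+30.06)/2 × 1 = 24.605
  [1.5→2.5]: (30.06+27.37)/2 × 1 = 28.715
  [2.5→4]: (27.37+19.00)/2 × 1.5 = 34.7775
  [4→5]: (19.00+14.17)/2 × 1 = 16.585
  [5→7]: (14.17+7.60)/2 × 2 = 21.77
  Sum = 131.24 µg/mL·hr
k_e = ln2 / t½ = 0.693147 / 2.16 = 0.3209 hr^-1
Extrapolated tail: C_last / k_e = 7.60 / 0.3209 = 23.683
AUC_0→∞ = 131.24 + 23.683 = 154.923 µg/mL·hr

AUC = 155 µg/mL·hr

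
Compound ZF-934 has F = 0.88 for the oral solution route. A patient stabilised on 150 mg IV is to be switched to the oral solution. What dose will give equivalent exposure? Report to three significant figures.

D_oral = 170 mg

For equal systemic exposure: F × D_ev = D_iv
D_ev = D_iv / F = 150 / 0.88 = 170.455 mg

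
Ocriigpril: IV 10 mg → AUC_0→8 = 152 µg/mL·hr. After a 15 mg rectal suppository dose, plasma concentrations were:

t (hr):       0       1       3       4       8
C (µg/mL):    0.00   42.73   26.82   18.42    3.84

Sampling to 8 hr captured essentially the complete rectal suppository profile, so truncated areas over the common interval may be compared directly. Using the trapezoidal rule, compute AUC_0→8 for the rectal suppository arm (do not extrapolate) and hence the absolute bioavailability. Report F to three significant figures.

Trapezoidal AUC_0→8 (rectal suppository):
  [0→1]: (0.00+42.73)/2 × 1 = 21.365
  [1→3]: (42.73+26.82)/2 × 2 = 69.55
  [3→4]: (26.82+18.42)/2 × 1 = 22.62
  [4→8]: (18.42+3.84)/2 × 4 = 44.52
  Sum = 158.055 µg/mL·hr
F = (AUC_ev/D_ev)/(AUC_iv/D_iv) = (158.055/15)/(152/10) = 10.537/15.2 = 0.6932

F = 0.693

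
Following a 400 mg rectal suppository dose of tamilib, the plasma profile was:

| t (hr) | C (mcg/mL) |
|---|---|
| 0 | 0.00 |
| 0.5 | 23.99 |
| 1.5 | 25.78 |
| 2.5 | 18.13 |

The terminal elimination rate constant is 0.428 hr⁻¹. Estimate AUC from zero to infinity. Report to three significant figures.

AUC = 95.2 mcg/mL·hr

Trapezoidal AUC_0→2.5:
  [0→0.5]: (0.00+23.99)/2 × 0.5 = 5.9975
  [0.5→1.5]: (23.99+25.78)/2 × 1 = 24.885
  [1.5→2.5]: (25.78+18.13)/2 × 1 = 21.955
  Sum = 52.8375 mcg/mL·hr
Extrapolated tail: C_last / k_e = 18.13 / 0.428 = 42.360
AUC_0→∞ = 52.8375 + 42.360 = 95.1975 mcg/mL·hr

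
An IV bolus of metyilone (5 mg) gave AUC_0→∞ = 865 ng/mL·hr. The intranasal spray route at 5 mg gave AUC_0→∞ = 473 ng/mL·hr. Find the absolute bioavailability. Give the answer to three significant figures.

F = (AUC_ev / D_ev) / (AUC_iv / D_iv)
  = (473/5) / (865/5)
  = 94.6 / 173 = 0.5468

F = 0.547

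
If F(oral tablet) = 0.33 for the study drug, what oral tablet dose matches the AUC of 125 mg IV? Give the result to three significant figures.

For equal systemic exposure: F × D_ev = D_iv
D_ev = D_iv / F = 125 / 0.33 = 378.788 mg

D_oral = 379 mg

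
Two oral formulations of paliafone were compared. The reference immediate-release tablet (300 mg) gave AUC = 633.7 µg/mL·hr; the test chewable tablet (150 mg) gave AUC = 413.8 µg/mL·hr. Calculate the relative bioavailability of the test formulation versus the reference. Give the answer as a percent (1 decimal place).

F_rel = (AUC_test/D_test) / (AUC_ref/D_ref)
      = (413.8/150) / (633.7/300)
      = 2.75867 / 2.11233 = 1.3060 = 130.60%

F_rel = 130.6%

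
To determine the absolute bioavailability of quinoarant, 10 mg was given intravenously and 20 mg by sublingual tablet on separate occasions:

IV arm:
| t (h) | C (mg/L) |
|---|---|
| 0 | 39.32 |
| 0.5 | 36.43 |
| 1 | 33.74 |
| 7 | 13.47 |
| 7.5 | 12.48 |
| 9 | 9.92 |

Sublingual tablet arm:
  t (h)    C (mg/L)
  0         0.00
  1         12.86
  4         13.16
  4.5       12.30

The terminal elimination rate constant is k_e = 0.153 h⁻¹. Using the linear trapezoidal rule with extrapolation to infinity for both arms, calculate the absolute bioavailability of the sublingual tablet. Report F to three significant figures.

Trapezoidal AUC_0→9 (IV):
  [0→0.5]: (39.32+36.43)/2 × 0.5 = 18.9375
  [0.5→1]: (36.43+33.74)/2 × 0.5 = 17.5425
  [1→7]: (33.74+13.47)/2 × 6 = 141.63
  [7→7.5]: (13.47+12.48)/2 × 0.5 = 6.4875
  [7.5→9]: (12.48+9.92)/2 × 1.5 = 16.8
  Sum = 201.3975 mg/L·h
IV tail: 9.92/0.153 = 64.837; AUC_iv,0→∞ = 201.3975 + 64.837 = 266.2345 mg/L·h
Trapezoidal AUC_0→4.5 (sublingual tablet):
  [0→1]: (0.00+12.86)/2 × 1 = 6.43
  [1→4]: (12.86+13.16)/2 × 3 = 39.03
  [4→4.5]: (13.16+12.30)/2 × 0.5 = 6.365
  Sum = 51.825 mg/L·h
sublingual tablet tail: 12.30/0.153 = 80.392; AUC_ev,0→∞ = 51.825 + 80.392 = 132.217 mg/L·h
F = (AUC_ev/D_ev)/(AUC_iv/D_iv) = (132.217/20)/(266.2345/10) = 6.61085/26.62345 = 0.2483

F = 0.248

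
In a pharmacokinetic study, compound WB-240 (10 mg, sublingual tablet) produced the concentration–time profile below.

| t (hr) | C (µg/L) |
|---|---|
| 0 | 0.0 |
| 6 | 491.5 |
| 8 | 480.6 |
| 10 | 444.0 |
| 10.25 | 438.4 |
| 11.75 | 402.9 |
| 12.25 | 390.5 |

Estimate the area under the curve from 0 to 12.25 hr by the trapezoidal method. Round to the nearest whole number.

AUC = 4311 µg/L·hr

Trapezoidal AUC_0→12.25:
  [0→6]: (0.0+491.5)/2 × 6 = 1474.5
  [6→8]: (491.5+480.6)/2 × 2 = 972.1
  [8→10]: (480.6+444.0)/2 × 2 = 924.6
  [10→10.25]: (444.0+438.4)/2 × 0.25 = 110.3
  [10.25→11.75]: (438.4+402.9)/2 × 1.5 = 630.975
  [11.75→12.25]: (402.9+390.5)/2 × 0.5 = 198.35
  Sum = 4310.825 µg/L·hr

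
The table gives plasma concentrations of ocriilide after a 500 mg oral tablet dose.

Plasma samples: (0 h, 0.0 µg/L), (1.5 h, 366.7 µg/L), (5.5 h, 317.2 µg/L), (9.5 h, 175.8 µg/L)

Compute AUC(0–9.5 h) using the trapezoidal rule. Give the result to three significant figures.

Trapezoidal AUC_0→9.5:
  [0→1.5]: (0.0+366.7)/2 × 1.5 = 275.025
  [1.5→5.5]: (366.7+317.2)/2 × 4 = 1367.8
  [5.5→9.5]: (317.2+175.8)/2 × 4 = 986.0
  Sum = 2628.825 µg/L·h

AUC = 2630 µg/L·h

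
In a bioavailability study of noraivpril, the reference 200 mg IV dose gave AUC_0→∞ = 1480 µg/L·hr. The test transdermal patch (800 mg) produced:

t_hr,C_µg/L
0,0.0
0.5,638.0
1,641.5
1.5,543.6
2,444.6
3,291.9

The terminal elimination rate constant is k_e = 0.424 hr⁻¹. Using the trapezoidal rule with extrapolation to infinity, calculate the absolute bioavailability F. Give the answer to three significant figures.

Trapezoidal AUC_0→3 (transdermal patch):
  [0→0.5]: (0.0+638.0)/2 × 0.5 = 159.5
  [0.5→1]: (638.0+641.5)/2 × 0.5 = 319.875
  [1→1.5]: (641.5+543.6)/2 × 0.5 = 296.275
  [1.5→2]: (543.6+444.6)/2 × 0.5 = 247.05
  [2→3]: (444.6+291.9)/2 × 1 = 368.25
  Sum = 1390.95 µg/L·hr
Tail: C_last/k_e = 291.9/0.424 = 688.443
AUC_0→∞ (transdermal patch) = 1390.95 + 688.443 = 2079.393 µg/L·hr
F = (AUC_ev/D_ev)/(AUC_iv/D_iv) = (2079.393/800)/(1480/200) = 2.59924/7.4 = 0.3512

F = 0.351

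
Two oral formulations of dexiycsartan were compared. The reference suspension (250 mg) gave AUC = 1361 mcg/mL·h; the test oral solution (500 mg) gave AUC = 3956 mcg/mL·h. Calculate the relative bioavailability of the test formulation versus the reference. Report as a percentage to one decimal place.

F_rel = 145.3%

F_rel = (AUC_test/D_test) / (AUC_ref/D_ref)
      = (3956/500) / (1361/250)
      = 7.912 / 5.444 = 1.4533 = 145.33%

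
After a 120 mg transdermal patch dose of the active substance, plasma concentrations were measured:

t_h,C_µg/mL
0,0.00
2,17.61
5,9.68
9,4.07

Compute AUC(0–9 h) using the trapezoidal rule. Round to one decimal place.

AUC = 86.0 µg/mL·h

Trapezoidal AUC_0→9:
  [0→2]: (0.00+17.61)/2 × 2 = 17.61
  [2→5]: (17.61+9.68)/2 × 3 = 40.935
  [5→9]: (9.68+4.07)/2 × 4 = 27.5
  Sum = 86.045 µg/mL·h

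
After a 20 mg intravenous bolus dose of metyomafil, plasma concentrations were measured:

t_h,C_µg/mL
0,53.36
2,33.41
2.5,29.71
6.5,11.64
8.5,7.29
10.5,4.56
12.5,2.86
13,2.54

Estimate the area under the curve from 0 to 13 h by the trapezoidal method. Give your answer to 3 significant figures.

AUC = 225 µg/mL·h

Trapezoidal AUC_0→13:
  [0→2]: (53.36+33.41)/2 × 2 = 86.77
  [2→2.5]: (33.41+29.71)/2 × 0.5 = 15.78
  [2.5→6.5]: (29.71+11.64)/2 × 4 = 82.7
  [6.5→8.5]: (11.64+7.29)/2 × 2 = 18.93
  [8.5→10.5]: (7.29+4.56)/2 × 2 = 11.85
  [10.5→12.5]: (4.56+2.86)/2 × 2 = 7.42
  [12.5→13]: (2.86+2.54)/2 × 0.5 = 1.35
  Sum = 224.8 µg/mL·h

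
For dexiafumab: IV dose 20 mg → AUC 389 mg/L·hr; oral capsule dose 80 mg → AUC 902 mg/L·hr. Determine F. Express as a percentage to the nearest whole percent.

F = 58%

F = (AUC_ev / D_ev) / (AUC_iv / D_iv)
  = (902/80) / (389/20)
  = 11.275 / 19.45 = 0.5797
  = 57.97%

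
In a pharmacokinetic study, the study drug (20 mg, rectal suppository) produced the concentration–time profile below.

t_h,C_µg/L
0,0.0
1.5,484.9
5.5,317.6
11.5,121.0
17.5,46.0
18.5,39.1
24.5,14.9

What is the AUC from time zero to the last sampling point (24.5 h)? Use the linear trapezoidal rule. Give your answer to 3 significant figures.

AUC = 3990 µg/L·h

Trapezoidal AUC_0→24.5:
  [0→1.5]: (0.0+484.9)/2 × 1.5 = 363.675
  [1.5→5.5]: (484.9+317.6)/2 × 4 = 1605.0
  [5.5→11.5]: (317.6+121.0)/2 × 6 = 1315.8
  [11.5→17.5]: (121.0+46.0)/2 × 6 = 501.0
  [17.5→18.5]: (46.0+39.1)/2 × 1 = 42.55
  [18.5→24.5]: (39.1+14.9)/2 × 6 = 162.0
  Sum = 3990.025 µg/L·h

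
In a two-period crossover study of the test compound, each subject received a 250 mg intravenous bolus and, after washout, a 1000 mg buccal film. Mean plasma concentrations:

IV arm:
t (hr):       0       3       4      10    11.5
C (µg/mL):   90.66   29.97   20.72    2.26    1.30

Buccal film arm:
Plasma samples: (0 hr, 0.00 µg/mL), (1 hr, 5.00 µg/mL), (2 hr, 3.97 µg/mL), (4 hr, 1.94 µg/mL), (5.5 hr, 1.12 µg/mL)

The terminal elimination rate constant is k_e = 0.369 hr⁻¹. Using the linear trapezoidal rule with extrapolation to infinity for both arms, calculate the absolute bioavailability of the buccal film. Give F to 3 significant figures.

Trapezoidal AUC_0→11.5 (IV):
  [0→3]: (90.66+29.97)/2 × 3 = 180.945
  [3→4]: (29.97+20.72)/2 × 1 = 25.345
  [4→10]: (20.72+2.26)/2 × 6 = 68.94
  [10→11.5]: (2.26+1.30)/2 × 1.5 = 2.67
  Sum = 277.9 µg/mL·hr
IV tail: 1.30/0.369 = 3.523; AUC_iv,0→∞ = 277.9 + 3.523 = 281.423 µg/mL·hr
Trapezoidal AUC_0→5.5 (buccal film):
  [0→1]: (0.00+5.00)/2 × 1 = 2.5
  [1→2]: (5.00+3.97)/2 × 1 = 4.485
  [2→4]: (3.97+1.94)/2 × 2 = 5.91
  [4→5.5]: (1.94+1.12)/2 × 1.5 = 2.295
  Sum = 15.19 µg/mL·hr
buccal film tail: 1.12/0.369 = 3.035; AUC_ev,0→∞ = 15.19 + 3.035 = 18.225 µg/mL·hr
F = (AUC_ev/D_ev)/(AUC_iv/D_iv) = (18.225/1000)/(281.423/250) = 0.018225/1.125692 = 0.0162

F = 0.0162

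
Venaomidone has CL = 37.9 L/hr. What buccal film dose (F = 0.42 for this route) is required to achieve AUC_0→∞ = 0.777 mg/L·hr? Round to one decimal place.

Dose = CL × AUC_0→∞ / F
     = 37.9 × 0.777 / 0.42 = 70.115 mg

Dose = 70.1 mg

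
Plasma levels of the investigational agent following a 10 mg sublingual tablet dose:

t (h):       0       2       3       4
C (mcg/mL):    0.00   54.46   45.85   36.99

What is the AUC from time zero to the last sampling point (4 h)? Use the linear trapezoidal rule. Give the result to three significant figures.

Trapezoidal AUC_0→4:
  [0→2]: (0.00+54.46)/2 × 2 = 54.46
  [2→3]: (54.46+45.85)/2 × 1 = 50.155
  [3→4]: (45.85+36.99)/2 × 1 = 41.42
  Sum = 146.035 mcg/mL·h

AUC = 146 mcg/mL·h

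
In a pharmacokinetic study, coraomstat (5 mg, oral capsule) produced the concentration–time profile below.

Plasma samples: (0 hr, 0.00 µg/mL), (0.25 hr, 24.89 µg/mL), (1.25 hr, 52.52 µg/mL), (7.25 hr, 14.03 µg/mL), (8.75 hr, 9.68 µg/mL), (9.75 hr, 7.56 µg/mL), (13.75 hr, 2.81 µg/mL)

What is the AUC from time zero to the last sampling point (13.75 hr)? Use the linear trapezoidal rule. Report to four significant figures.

AUC = 288.6 µg/mL·hr

Trapezoidal AUC_0→13.75:
  [0→0.25]: (0.00+24.89)/2 × 0.25 = 3.11125
  [0.25→1.25]: (24.89+52.52)/2 × 1 = 38.705
  [1.25→7.25]: (52.52+14.03)/2 × 6 = 199.65
  [7.25→8.75]: (14.03+9.68)/2 × 1.5 = 17.7825
  [8.75→9.75]: (9.68+7.56)/2 × 1 = 8.62
  [9.75→13.75]: (7.56+2.81)/2 × 4 = 20.74
  Sum = 288.60875 µg/mL·hr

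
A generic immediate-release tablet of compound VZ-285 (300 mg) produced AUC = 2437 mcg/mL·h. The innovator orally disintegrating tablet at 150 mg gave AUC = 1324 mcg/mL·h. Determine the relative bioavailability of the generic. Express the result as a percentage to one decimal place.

F_rel = (AUC_test/D_test) / (AUC_ref/D_ref)
      = (2437/300) / (1324/150)
      = 8.12333 / 8.82667 = 0.9203 = 92.03%

F_rel = 92.0%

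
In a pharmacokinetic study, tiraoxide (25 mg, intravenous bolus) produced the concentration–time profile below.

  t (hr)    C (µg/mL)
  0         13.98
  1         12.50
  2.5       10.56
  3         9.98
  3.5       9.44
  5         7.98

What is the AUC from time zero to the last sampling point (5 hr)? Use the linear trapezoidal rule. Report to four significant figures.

AUC = 53.59 µg/mL·hr

Trapezoidal AUC_0→5:
  [0→1]: (13.98+12.50)/2 × 1 = 13.24
  [1→2.5]: (12.50+10.56)/2 × 1.5 = 17.295
  [2.5→3]: (10.56+9.98)/2 × 0.5 = 5.135
  [3→3.5]: (9.98+9.44)/2 × 0.5 = 4.855
  [3.5→5]: (9.44+7.98)/2 × 1.5 = 13.065
  Sum = 53.59 µg/mL·hr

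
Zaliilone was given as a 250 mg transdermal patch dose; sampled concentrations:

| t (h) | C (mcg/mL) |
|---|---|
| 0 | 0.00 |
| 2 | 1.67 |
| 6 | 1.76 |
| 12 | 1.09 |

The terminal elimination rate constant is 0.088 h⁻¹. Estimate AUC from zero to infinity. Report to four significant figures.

AUC = 29.47 mcg/mL·h

Trapezoidal AUC_0→12:
  [0→2]: (0.00+1.67)/2 × 2 = 1.67
  [2→6]: (1.67+1.76)/2 × 4 = 6.86
  [6→12]: (1.76+1.09)/2 × 6 = 8.55
  Sum = 17.08 mcg/mL·h
Extrapolated tail: C_last / k_e = 1.09 / 0.088 = 12.386
AUC_0→∞ = 17.08 + 12.386 = 29.466 mcg/mL·h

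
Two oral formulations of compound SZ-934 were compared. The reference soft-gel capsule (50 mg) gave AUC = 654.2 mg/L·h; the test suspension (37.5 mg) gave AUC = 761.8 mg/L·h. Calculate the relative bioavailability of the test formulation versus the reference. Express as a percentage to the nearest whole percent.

F_rel = 155%

F_rel = (AUC_test/D_test) / (AUC_ref/D_ref)
      = (761.8/37.5) / (654.2/50)
      = 20.3147 / 13.084 = 1.5526 = 155.26%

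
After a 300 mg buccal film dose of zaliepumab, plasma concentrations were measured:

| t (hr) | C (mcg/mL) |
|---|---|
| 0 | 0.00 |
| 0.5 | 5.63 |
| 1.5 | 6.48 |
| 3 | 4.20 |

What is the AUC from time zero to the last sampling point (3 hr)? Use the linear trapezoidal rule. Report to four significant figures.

Trapezoidal AUC_0→3:
  [0→0.5]: (0.00+5.63)/2 × 0.5 = 1.4075
  [0.5→1.5]: (5.63+6.48)/2 × 1 = 6.055
  [1.5→3]: (6.48+4.20)/2 × 1.5 = 8.01
  Sum = 15.4725 mcg/mL·hr

AUC = 15.47 mcg/mL·hr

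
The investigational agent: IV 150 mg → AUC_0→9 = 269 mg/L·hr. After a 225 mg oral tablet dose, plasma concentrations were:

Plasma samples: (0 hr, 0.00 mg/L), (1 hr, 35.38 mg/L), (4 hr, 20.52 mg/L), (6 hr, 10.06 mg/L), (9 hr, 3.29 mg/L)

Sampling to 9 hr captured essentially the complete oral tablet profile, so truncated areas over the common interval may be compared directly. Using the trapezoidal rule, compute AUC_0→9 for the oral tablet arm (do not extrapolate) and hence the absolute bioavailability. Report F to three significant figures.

Trapezoidal AUC_0→9 (oral tablet):
  [0→1]: (0.00+35.38)/2 × 1 = 17.69
  [1→4]: (35.38+20.52)/2 × 3 = 83.85
  [4→6]: (20.52+10.06)/2 × 2 = 30.58
  [6→9]: (10.06+3.29)/2 × 3 = 20.025
  Sum = 152.145 mg/L·hr
F = (AUC_ev/D_ev)/(AUC_iv/D_iv) = (152.145/225)/(269/150) = 0.6762/1.79333 = 0.3771

F = 0.377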